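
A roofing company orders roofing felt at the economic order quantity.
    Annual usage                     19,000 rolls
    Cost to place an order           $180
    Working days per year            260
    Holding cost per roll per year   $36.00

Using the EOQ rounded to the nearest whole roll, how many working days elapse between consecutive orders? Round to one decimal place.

6.0 days

2DS/H = 2·19,000·180/36 = 190,000.00
EOQ = √190,000.00 ≈ 435.89 → Q = 436 rolls
T = Q/D × 260 days = 436/19,000 × 260 = 5.966 days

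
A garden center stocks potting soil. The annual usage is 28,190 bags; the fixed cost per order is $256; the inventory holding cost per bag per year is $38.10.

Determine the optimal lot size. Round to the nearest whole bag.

615 bags

Optimal lot size Q* = (2 × 28,190 × $256 / $38.1)^½ ≈ 615.49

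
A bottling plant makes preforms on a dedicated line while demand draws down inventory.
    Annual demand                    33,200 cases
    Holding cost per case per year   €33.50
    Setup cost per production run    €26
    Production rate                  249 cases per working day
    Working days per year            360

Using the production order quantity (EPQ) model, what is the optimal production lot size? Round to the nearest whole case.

286 cases

Daily demand d = 33,200/360 = 92.222; p = 249; 1 − d/p = 0.62963
EPQ = √(2DS / (H(1 − d/p)))
    = √(2 × 33,200 × 26 / (33.5 × 0.62963)) ≈ 286.09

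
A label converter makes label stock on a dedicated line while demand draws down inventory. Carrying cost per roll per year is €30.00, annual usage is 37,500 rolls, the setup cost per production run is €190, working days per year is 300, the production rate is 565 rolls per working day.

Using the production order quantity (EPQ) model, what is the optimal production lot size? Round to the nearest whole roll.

d = 37,500/300 = 125.0000 rolls/day;  effective holding cost H(1 − d/p) = 30·(1 − 125.0000/565) = 23.36283
Q* = √(2DS / H_eff) = √(2·37,500·190 / 23.36283) ≈ 780.99

781 rolls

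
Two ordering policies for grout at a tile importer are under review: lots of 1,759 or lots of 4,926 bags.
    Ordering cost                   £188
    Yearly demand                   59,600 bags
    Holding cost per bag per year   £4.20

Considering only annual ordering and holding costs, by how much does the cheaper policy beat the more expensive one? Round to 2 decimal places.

£2,555.34

TC(Q) = (D/Q)S + (Q/2)H
TC(1,759) = (59,600/1,759)×188 + (1,759/2)×4.2 = £10,063.88
TC(4,926) = (59,600/4,926)×188 + (4,926/2)×4.2 = £12,619.22
|ΔTC| = |£10,063.88 − £12,619.22| = £2,555.34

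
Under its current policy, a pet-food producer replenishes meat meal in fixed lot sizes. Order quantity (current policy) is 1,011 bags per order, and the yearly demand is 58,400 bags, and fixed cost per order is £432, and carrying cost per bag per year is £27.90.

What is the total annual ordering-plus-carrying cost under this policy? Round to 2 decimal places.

Annual ordering cost = (D/Q)·S = (58,400/1,011) × 432 = £24,954.30
Annual holding cost  = (Q/2)·H = (1,011/2) × 27.9 = £14,103.45
Total = £24,954.30 + £14,103.45 = £39,057.75

£39,057.75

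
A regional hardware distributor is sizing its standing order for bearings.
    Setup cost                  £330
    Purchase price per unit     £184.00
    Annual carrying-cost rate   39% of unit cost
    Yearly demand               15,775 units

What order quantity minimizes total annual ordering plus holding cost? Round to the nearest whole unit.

Carrying cost H = £184 × 39% = £71.7600/unit/yr
Q* = √(2·D·S / H) = √(2·15,775·330 / 71.76) = √145,087.8 ≈ 380.90

381 units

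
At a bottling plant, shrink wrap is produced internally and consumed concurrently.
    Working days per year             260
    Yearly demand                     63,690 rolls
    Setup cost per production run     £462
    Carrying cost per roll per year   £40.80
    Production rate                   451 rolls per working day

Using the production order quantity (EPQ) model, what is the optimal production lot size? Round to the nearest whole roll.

1,777 rolls

Daily demand d = 63,690/260 = 244.962; p = 451; 1 − d/p = 0.45685
EPQ = √(2DS / (H(1 − d/p)))
    = √(2 × 63,690 × 462 / (40.8 × 0.45685)) ≈ 1,776.87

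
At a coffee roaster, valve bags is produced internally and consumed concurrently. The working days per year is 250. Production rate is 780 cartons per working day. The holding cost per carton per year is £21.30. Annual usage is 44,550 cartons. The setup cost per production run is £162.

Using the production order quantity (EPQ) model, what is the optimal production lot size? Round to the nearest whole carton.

937 cartons

Daily demand d = 44,550/250 = 178.200; p = 780; 1 − d/p = 0.77154
EPQ = √(2DS / (H(1 − d/p)))
    = √(2 × 44,550 × 162 / (21.3 × 0.77154)) ≈ 937.19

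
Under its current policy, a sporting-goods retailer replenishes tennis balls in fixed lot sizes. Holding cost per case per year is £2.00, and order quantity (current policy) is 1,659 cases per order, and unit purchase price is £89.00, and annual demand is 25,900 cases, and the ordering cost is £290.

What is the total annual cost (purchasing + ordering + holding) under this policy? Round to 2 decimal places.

Annual ordering cost = (D/Q)·S = (25,900/1,659) × 290 = £4,527.43
Annual holding cost  = (Q/2)·H = (1,659/2) × 2 = £1,659.00
Purchase cost = D·C = 25,900 × 89 = £2,305,100.00
Total = £4,527.43 + £1,659.00 + £2,305,100.00 = £2,311,286.43

£2,311,286.43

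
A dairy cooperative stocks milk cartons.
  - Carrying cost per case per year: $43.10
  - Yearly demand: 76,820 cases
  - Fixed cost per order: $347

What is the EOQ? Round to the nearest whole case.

Optimal lot size Q* = (2 × 76,820 × $347 / $43.1)^½ ≈ 1,112.19

1,112 cases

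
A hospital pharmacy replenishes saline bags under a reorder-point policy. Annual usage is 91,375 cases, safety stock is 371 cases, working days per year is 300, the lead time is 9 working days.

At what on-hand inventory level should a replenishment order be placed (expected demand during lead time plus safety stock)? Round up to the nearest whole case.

3,113 cases

Daily demand d = 91,375 / 300 = 304.583 cases/day
Demand during lead time = 304.583 × 9 = 2,741.25
Reorder point = 2,741.25 + 371 = 3,112.25 → round up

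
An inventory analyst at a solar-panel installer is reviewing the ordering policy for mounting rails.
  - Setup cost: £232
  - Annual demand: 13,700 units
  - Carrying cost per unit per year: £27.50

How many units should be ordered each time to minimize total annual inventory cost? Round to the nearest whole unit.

481 units

2DS/H = 2·13,700·232/27.5 = 231,156.36
EOQ = √231,156.36 ≈ 480.79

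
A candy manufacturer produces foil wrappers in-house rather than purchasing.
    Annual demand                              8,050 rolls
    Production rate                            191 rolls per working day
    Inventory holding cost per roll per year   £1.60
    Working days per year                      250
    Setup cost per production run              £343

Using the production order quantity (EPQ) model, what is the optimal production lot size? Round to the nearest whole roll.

Daily demand d = 8,050/250 = 32.200; p = 191; 1 − d/p = 0.83141
EPQ = √(2DS / (H(1 − d/p)))
    = √(2 × 8,050 × 343 / (1.6 × 0.83141)) ≈ 2,037.47

2,037 rolls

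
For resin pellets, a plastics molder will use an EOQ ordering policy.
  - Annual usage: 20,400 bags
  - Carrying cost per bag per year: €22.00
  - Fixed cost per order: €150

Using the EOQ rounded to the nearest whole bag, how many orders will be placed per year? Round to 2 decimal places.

38.71 orders per year

Optimal lot size Q* = (2 × 20,400 × €150 / €22)^½ ≈ 527.43 → Q = 527
N = D/Q = 20,400/527 ≈ 38.710 orders/yr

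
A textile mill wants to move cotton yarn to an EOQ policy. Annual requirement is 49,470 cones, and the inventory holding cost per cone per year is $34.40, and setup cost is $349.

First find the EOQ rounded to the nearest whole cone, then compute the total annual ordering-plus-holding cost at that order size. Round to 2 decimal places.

Optimal lot size Q* = (2 × 49,470 × $349 / $34.4)^½ ≈ 1,001.89 → Q = 1,002 cones
Annual ordering cost = (D/Q)·S = (49,470/1,002) × 349 = $17,230.57
Annual holding cost  = (Q/2)·H = (1,002/2) × 34.4 = $17,234.40
Total = $17,230.57 + $17,234.40 = $34,464.97

$34,464.97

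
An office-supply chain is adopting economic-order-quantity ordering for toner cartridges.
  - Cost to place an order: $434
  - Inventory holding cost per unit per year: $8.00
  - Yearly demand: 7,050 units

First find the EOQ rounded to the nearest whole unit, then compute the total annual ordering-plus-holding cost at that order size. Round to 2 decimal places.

$6,996.80

Optimal lot size Q* = (2 × 7,050 × $434 / $8)^½ ≈ 874.60 → Q = 875 units
Ordering: D/Q × S = 7,050/875 × $434 = $3,496.80
Holding:  Q/2 × H = 875/2 × $8 = $3,500.00
Total = $3,496.80 + $3,500.00 = $6,996.80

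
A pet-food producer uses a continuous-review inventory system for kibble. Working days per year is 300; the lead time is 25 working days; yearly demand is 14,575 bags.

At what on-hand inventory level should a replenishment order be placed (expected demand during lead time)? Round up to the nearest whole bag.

1,215 bags

Daily demand d = 14,575 / 300 = 48.583 bags/day
Demand during lead time = 48.583 × 25 = 1,214.58
Reorder point = 1,214.58 → round up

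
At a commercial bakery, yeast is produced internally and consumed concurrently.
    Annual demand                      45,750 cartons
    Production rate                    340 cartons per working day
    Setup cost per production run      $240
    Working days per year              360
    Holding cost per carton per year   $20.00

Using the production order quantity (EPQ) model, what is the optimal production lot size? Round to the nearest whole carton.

1,324 cartons

d = 45,750/360 = 127.0833 cartons/day;  effective holding cost H(1 − d/p) = 20·(1 − 127.0833/340) = 12.52451
Q* = √(2DS / H_eff) = √(2·45,750·240 / 12.52451) ≈ 1,324.15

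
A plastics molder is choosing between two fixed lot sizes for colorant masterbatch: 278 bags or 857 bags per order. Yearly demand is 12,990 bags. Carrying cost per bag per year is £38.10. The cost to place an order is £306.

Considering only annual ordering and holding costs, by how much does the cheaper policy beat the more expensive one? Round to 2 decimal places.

Annual cost at Q: ordering D·S/Q plus holding Q·H/2.
TC(278) = (12,990/278)×306 + (278/2)×38.1 = £19,594.25
TC(857) = (12,990/857)×306 + (857/2)×38.1 = £20,964.05
Lots of 278 are cheaper by £1,369.81.

£1,369.81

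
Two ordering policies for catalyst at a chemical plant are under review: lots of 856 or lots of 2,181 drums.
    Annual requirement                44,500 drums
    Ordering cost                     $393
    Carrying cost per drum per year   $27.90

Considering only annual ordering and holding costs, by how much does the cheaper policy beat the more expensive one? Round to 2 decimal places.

$6,071.83

TC(Q) = (D/Q)S + (Q/2)H
TC(856) = (44,500/856)×393 + (856/2)×27.9 = $32,371.69
TC(2,181) = (44,500/2,181)×393 + (2,181/2)×27.9 = $38,443.52
Cheaper: Q = 856.  Difference = $6,071.83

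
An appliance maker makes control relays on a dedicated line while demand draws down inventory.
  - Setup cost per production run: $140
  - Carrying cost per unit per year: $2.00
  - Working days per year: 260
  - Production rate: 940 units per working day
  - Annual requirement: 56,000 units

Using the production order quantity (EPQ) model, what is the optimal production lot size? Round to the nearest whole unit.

d = 56,000/260 = 215.3846 units/day;  effective holding cost H(1 − d/p) = 2·(1 − 215.3846/940) = 1.54173
Q* = √(2DS / H_eff) = √(2·56,000·140 / 1.54173) ≈ 3,189.10

3,189 units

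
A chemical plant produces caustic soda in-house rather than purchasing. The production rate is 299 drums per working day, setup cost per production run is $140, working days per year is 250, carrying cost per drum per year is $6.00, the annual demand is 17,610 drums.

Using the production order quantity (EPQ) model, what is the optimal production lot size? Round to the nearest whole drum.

1,037 drums

Daily demand d = 17,610/250 = 70.440; p = 299; 1 − d/p = 0.76441
EPQ = √(2DS / (H(1 − d/p)))
    = √(2 × 17,610 × 140 / (6 × 0.76441)) ≈ 1,036.86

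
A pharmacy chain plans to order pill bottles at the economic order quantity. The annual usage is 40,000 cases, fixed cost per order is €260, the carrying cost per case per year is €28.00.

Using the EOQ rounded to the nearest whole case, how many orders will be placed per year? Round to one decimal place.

Optimal lot size Q* = (2 × 40,000 × €260 / €28)^½ ≈ 861.89 → Q = 862
Orders per year = D/Q = 40,000 / 862 = 46.404

46.4 orders per year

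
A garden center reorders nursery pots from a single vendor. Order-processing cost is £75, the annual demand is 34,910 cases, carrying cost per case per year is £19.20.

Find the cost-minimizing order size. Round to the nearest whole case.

522 cases

Optimal lot size Q* = (2 × 34,910 × £75 / £19.2)^½ ≈ 522.24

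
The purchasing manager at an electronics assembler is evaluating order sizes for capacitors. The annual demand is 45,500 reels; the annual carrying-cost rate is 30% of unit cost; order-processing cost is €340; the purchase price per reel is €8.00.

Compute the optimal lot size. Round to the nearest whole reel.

Holding cost per reel per year: H = 30% × €8 = €2.4000
Optimal lot size Q* = (2 × 45,500 × €340 / €2.4)^½ ≈ 3,590.50

3,590 reels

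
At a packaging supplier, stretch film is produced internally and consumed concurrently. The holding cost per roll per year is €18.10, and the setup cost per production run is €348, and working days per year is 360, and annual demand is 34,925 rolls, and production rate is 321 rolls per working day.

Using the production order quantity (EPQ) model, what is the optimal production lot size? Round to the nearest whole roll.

1,387 rolls

d = 34,925/360 = 97.0139 rolls/day;  effective holding cost H(1 − d/p) = 18.1·(1 − 97.0139/321) = 12.62975
Q* = √(2DS / H_eff) = √(2·34,925·348 / 12.62975) ≈ 1,387.32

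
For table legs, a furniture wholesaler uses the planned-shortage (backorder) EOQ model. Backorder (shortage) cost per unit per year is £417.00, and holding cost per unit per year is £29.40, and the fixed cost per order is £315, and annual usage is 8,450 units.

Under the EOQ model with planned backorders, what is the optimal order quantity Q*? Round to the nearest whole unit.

Q* = √(2DS/H) · √((H + b)/b)
   = √(2 × 8,450 × 315 / 29.4) · √((29.4 + 417) / 417)
   = 425.525 × 1.0347 ≈ 440.27

440 units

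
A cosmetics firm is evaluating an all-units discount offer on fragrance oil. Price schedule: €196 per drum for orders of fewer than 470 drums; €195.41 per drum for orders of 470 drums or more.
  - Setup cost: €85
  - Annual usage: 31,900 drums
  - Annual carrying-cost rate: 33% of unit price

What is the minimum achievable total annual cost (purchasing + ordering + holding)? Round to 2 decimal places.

€6,254,502.19

H₁ = 33%×€196 = €64.6800;  H₂ = 33%×€195.41 = €64.4853
EOQ₁ = √(2×31,900×85/64.6800) = 289.56  (< 470, feasible at tier 1)
EOQ₂ = √(2×31,900×85/64.4853) = 289.99  (< 470 → use Q = 470 at tier-2 price)
TC(tier 1 (EOQ₁), Q≈289.6) = €6,271,128.58
TC(tier 2, Q≈470.0) = €6,254,502.19
Minimum at tier 2: €6,254,502.19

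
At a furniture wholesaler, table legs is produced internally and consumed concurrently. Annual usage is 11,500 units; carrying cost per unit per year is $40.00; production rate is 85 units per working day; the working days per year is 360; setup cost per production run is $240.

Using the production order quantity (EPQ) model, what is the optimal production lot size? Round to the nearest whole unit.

Daily demand d = 11,500/360 = 31.944; p = 85; 1 − d/p = 0.62418
EPQ = √(2DS / (H(1 − d/p)))
    = √(2 × 11,500 × 240 / (40 × 0.62418)) ≈ 470.20

470 units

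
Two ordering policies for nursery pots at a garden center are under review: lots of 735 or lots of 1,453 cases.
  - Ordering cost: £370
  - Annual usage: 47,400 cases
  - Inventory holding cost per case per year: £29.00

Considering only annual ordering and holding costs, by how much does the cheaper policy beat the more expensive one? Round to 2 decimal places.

TC(Q) = (D/Q)S + (Q/2)H
TC(735) = (47,400/735)×370 + (735/2)×29 = £34,518.72
TC(1,453) = (47,400/1,453)×370 + (1,453/2)×29 = £33,138.70
Cheaper: Q = 1,453.  Difference = £1,380.02

£1,380.02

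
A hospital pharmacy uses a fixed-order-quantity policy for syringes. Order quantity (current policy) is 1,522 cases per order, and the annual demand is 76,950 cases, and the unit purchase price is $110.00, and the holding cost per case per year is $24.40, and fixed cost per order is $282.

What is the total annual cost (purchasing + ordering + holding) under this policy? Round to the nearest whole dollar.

Orders/yr = 76,950/1,522 = 50.558; ordering cost = 50.558 × $282 = $14,257.49
Average inventory = 1,522/2 = 761; holding cost = 761 × $24.4 = $18,568.40
Purchase cost = D·C = 76,950 × 110 = $8,464,500.00
Total = $14,257.49 + $18,568.40 + $8,464,500.00 = $8,497,325.89

$8,497,326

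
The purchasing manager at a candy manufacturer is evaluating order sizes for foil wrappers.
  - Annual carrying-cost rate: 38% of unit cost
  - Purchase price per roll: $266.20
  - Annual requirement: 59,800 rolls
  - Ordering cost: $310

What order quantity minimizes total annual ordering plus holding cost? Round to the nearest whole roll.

Carrying cost H = $266.2 × 38% = $101.1560/roll/yr
2DS/H = 2·59,800·310/101.156 = 366,522.99
EOQ = √366,522.99 ≈ 605.41

605 rolls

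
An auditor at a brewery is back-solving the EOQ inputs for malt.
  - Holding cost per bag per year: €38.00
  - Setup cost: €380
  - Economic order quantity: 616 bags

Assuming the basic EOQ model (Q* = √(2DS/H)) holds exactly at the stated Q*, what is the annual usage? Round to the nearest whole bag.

EOQ relation: Q² = 2DS/H, so rearrange for the unknown.
D = Q²H / (2S) = 616² × 38 / (2 × 380) = 18,972.80

18,973 bags per year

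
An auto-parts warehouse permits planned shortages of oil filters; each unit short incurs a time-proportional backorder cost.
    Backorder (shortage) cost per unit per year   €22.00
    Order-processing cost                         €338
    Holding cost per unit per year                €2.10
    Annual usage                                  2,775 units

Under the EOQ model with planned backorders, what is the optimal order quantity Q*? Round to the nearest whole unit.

989 units

Q* = √(2DS/H) · √((H + b)/b)
   = √(2 × 2,775 × 338 / 2.1) · √((2.1 + 22) / 22)
   = 945.138 × 1.0466 ≈ 989.22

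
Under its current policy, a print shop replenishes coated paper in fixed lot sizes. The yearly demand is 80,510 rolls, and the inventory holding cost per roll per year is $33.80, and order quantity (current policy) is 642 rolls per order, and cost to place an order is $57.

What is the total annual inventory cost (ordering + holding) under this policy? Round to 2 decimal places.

$17,997.88

Orders/yr = 80,510/642 = 125.405; ordering cost = 125.405 × $57 = $7,148.08
Average inventory = 642/2 = 321; holding cost = 321 × $33.8 = $10,849.80
Total = $7,148.08 + $10,849.80 = $17,997.88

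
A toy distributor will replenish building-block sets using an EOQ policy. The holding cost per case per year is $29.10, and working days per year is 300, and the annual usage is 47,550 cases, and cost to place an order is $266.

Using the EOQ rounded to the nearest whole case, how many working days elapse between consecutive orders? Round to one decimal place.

5.9 days

EOQ = √(2DS/H) = √(2 × 47,550 × 266 / 29.1)
    = √(869,298.97) ≈ 932.36 → Q = 932 cases
Days between orders = 300 / (D/Q) = 300 / 51.019 ≈ 5.880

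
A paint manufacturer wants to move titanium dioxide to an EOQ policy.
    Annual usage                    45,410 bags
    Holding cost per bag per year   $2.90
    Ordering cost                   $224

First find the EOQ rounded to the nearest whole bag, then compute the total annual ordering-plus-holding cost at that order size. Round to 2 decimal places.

Q* = √(2·D·S / H) = √(2·45,410·224 / 2.9) = √7,015,062.1 ≈ 2,648.60 → Q = 2,649 bags
Orders/yr = 45,410/2,649 = 17.142; ordering cost = 17.142 × $224 = $3,839.88
Average inventory = 2,649/2 = 1324.5; holding cost = 1324.5 × $2.9 = $3,841.05
Total = $3,839.88 + $3,841.05 = $7,680.93

$7,680.93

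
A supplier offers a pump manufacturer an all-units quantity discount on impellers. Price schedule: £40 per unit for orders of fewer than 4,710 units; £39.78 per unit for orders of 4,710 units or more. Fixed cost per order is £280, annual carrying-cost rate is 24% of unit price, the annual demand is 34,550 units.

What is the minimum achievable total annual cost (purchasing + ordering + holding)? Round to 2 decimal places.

£1,395,628.68

H₁ = 24%×£40 = £9.6000;  H₂ = 24%×£39.78 = £9.5472
EOQ₁ = √(2×34,550×280/9.6000) = 1,419.65  (< 4,710, feasible at tier 1)
EOQ₂ = √(2×34,550×280/9.5472) = 1,423.57  (< 4,710 → use Q = 4,710 at tier-2 price)
TC(tier 1 (EOQ₁), Q≈1,419.7) = £1,395,628.68
TC(tier 2, Q≈4,710.0) = £1,398,936.58
Minimum at tier 1 (EOQ₁): £1,395,628.68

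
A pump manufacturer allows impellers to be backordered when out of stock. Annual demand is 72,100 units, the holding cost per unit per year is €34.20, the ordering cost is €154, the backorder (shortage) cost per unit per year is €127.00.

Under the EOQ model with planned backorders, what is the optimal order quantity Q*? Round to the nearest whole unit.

908 units

Basic EOQ = √(2·72,100·154/34.2) = 805.805
Backorder adjustment √((H+b)/b) = √((34.2+127)/127) = 1.1266
Q* = 805.805 × 1.1266 ≈ 907.84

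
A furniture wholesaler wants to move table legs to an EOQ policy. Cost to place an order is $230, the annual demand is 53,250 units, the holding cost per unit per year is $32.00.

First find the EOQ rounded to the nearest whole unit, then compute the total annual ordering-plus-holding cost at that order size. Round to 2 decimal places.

$27,997.14

EOQ = √(2DS/H) = √(2 × 53,250 × 230 / 32)
    = √(765,468.75) ≈ 874.91 → Q = 875 units
Orders/yr = 53,250/875 = 60.857; ordering cost = 60.857 × $230 = $13,997.14
Average inventory = 875/2 = 437.5; holding cost = 437.5 × $32 = $14,000.00
Total = $13,997.14 + $14,000.00 = $27,997.14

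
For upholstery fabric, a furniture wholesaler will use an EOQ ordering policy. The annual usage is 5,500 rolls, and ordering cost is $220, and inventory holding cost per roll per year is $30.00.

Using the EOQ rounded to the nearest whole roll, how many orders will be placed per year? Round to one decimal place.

EOQ = √(2DS/H) = √(2 × 5,500 × 220 / 30)
    = √(80,666.67) ≈ 284.02 → Q = 284
Orders per year = D/Q = 5,500 / 284 = 19.366

19.4 orders per year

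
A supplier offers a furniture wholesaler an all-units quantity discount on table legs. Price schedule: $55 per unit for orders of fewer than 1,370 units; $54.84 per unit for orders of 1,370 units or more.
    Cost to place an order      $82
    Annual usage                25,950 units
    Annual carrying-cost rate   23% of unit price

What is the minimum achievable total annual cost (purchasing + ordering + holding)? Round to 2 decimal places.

H₁ = 23%×$55 = $12.6500;  H₂ = 23%×$54.84 = $12.6132
EOQ₁ = √(2×25,950×82/12.6500) = 580.02  (< 1,370, feasible at tier 1)
EOQ₂ = √(2×25,950×82/12.6132) = 580.87  (< 1,370 → use Q = 1,370 at tier-2 price)
TC(tier 1 (EOQ₁), Q≈580.0) = $1,434,587.29
TC(tier 2, Q≈1,370.0) = $1,433,291.25
Minimum at tier 2: $1,433,291.25

$1,433,291.25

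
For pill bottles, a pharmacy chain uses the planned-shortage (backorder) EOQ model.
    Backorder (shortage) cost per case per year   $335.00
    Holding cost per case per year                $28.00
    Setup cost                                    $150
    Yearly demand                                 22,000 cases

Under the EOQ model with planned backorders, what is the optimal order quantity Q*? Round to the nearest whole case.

Basic EOQ = √(2·22,000·150/28) = 485.504
Backorder adjustment √((H+b)/b) = √((28+335)/335) = 1.0410
Q* = 485.504 × 1.0410 ≈ 505.39

505 cases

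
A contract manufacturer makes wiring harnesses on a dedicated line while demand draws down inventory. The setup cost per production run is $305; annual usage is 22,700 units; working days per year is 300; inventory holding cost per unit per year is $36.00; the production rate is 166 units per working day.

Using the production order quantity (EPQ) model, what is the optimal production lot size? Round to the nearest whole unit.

d = 22,700/300 = 75.6667 units/day;  effective holding cost H(1 − d/p) = 36·(1 − 75.6667/166) = 19.59036
Q* = √(2DS / H_eff) = √(2·22,700·305 / 19.59036) ≈ 840.73

841 units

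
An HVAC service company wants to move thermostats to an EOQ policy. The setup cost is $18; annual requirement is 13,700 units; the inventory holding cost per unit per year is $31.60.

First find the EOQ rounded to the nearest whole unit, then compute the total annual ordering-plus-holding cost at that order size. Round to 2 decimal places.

EOQ = √(2DS/H) = √(2 × 13,700 × 18 / 31.6)
    = √(15,607.59) ≈ 124.93 → Q = 125 units
Orders/yr = 13,700/125 = 109.600; ordering cost = 109.600 × $18 = $1,972.80
Average inventory = 125/2 = 62.5; holding cost = 62.5 × $31.6 = $1,975.00
Total = $1,972.80 + $1,975.00 = $3,947.80

$3,947.80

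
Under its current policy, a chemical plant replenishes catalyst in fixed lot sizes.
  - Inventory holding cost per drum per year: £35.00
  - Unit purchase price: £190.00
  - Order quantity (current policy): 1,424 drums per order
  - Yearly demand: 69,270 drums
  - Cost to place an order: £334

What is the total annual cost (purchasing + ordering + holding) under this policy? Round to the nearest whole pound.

£13,202,467

Annual ordering cost = (D/Q)·S = (69,270/1,424) × 334 = £16,247.32
Annual holding cost  = (Q/2)·H = (1,424/2) × 35 = £24,920.00
Purchase cost = D·C = 69,270 × 190 = £13,161,300.00
Total = £16,247.32 + £24,920.00 + £13,161,300.00 = £13,202,467.32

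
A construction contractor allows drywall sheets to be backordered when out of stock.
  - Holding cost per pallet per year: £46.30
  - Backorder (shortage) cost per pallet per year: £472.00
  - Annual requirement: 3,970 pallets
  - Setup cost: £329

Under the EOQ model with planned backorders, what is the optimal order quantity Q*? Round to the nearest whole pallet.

249 pallets

Q* = √(2DS/H) · √((H + b)/b)
   = √(2 × 3,970 × 329 / 46.3) · √((46.3 + 472) / 472)
   = 237.530 × 1.0479 ≈ 248.91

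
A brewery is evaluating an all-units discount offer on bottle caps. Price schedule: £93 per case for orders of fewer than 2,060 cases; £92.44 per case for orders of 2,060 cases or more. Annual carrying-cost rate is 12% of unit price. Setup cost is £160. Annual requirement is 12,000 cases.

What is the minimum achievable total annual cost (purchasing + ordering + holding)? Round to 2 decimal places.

H₁ = 12%×£93 = £11.1600;  H₂ = 12%×£92.44 = £11.0928
EOQ₁ = √(2×12,000×160/11.1600) = 586.59  (< 2,060, feasible at tier 1)
EOQ₂ = √(2×12,000×160/11.0928) = 588.36  (< 2,060 → use Q = 2,060 at tier-2 price)
TC(tier 1 (EOQ₁), Q≈586.6) = £1,122,546.33
TC(tier 2, Q≈2,060.0) = £1,121,637.62
Minimum at tier 2: £1,121,637.62

£1,121,637.62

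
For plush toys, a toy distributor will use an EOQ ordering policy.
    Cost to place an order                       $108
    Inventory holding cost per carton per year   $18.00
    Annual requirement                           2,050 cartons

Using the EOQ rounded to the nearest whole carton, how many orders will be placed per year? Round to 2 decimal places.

Optimal lot size Q* = (2 × 2,050 × $108 / $18)^½ ≈ 156.84 → Q = 157
N = D/Q = 2,050/157 ≈ 13.057 orders/yr

13.06 orders per year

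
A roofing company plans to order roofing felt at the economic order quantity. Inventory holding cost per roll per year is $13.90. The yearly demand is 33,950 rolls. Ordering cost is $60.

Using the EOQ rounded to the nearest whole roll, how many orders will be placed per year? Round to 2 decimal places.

EOQ = √(2DS/H) = √(2 × 33,950 × 60 / 13.9)
    = √(293,093.53) ≈ 541.38 → Q = 541
Orders per year = D/Q = 33,950 / 541 = 62.754

62.75 orders per year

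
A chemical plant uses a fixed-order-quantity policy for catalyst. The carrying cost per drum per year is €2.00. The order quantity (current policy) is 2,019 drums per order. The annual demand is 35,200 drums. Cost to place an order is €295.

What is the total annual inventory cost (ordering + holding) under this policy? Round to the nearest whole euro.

Ordering: D/Q × S = 35,200/2,019 × €295 = €5,143.14
Holding:  Q/2 × H = 2,019/2 × €2 = €2,019.00
Total = €5,143.14 + €2,019.00 = €7,162.14

€7,162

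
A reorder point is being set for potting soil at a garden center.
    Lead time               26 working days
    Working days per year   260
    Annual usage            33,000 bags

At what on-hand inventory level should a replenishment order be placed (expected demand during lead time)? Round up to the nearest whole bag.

Daily demand d = 33,000 / 260 = 126.923 bags/day
Demand during lead time = 126.923 × 26 = 3,300.00
Reorder point = 3,300.00 → round up

3,300 bags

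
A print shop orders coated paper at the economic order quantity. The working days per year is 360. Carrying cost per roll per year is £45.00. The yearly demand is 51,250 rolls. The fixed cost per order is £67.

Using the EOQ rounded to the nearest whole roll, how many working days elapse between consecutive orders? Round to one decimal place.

2.7 days

2DS/H = 2·51,250·67/45 = 152,611.11
EOQ = √152,611.11 ≈ 390.65 → Q = 391 rolls
Cycle time = (working days × Q)/D = (360 × 391) / 51,250 = 2.747 days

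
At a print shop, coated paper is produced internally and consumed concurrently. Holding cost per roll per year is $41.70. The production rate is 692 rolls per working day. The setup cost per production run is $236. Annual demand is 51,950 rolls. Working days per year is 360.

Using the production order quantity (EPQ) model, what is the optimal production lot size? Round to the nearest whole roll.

862 rolls

d = 51,950/360 = 144.3056 rolls/day;  effective holding cost H(1 − d/p) = 41.7·(1 − 144.3056/692) = 33.00413
Q* = √(2DS / H_eff) = √(2·51,950·236 / 33.00413) ≈ 861.95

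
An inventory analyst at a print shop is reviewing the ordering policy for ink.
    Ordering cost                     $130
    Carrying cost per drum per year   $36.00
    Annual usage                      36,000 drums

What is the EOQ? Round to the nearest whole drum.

510 drums

2DS/H = 2·36,000·130/36 = 260,000.00
EOQ = √260,000.00 ≈ 509.90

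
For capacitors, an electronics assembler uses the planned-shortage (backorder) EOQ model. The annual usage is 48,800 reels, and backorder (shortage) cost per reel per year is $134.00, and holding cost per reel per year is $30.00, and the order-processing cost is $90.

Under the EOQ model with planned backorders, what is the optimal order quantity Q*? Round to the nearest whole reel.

599 reels

Basic EOQ = √(2·48,800·90/30) = 541.110
Backorder adjustment √((H+b)/b) = √((30+134)/134) = 1.1063
Q* = 541.110 × 1.1063 ≈ 598.63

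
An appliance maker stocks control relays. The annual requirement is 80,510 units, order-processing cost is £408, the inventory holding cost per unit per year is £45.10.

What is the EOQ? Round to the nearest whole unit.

1,207 units

2DS/H = 2·80,510·408/45.1 = 1,456,677.61
EOQ = √1,456,677.61 ≈ 1,206.93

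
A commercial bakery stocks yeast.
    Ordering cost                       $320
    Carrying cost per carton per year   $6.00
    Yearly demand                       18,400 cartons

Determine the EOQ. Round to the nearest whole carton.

1,401 cartons

Q* = √(2·D·S / H) = √(2·18,400·320 / 6) = √1,962,666.7 ≈ 1,400.95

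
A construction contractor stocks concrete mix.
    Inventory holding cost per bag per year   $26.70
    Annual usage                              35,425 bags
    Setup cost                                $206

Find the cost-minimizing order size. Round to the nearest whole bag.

Optimal lot size Q* = (2 × 35,425 × $206 / $26.7)^½ ≈ 739.35

739 bags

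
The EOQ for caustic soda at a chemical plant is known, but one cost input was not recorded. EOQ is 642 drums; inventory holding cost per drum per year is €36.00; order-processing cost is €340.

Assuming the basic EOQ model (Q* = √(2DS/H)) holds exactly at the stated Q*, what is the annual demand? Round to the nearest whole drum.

21,820 drums per year

Since Q* = (2DS/H)^½, squaring gives Q*²·H = 2DS.
D = Q²H / (2S) = 642² × 36 / (2 × 340) = 21,820.45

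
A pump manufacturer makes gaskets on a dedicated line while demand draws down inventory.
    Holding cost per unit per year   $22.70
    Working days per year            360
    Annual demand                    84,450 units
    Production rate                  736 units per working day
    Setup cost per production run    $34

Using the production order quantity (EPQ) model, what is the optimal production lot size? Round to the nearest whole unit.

Daily demand d = 84,450/360 = 234.583; p = 736; 1 − d/p = 0.68127
EPQ = √(2DS / (H(1 − d/p)))
    = √(2 × 84,450 × 34 / (22.7 × 0.68127)) ≈ 609.37

609 units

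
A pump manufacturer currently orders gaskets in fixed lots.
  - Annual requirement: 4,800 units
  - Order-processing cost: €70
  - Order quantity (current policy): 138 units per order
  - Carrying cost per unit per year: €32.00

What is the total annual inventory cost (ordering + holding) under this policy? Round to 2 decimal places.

€4,642.78

Ordering: D/Q × S = 4,800/138 × €70 = €2,434.78
Holding:  Q/2 × H = 138/2 × €32 = €2,208.00
Total = €2,434.78 + €2,208.00 = €4,642.78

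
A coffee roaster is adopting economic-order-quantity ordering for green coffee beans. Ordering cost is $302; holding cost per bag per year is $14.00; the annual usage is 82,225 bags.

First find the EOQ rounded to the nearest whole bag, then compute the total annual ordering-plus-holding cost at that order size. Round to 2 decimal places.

$26,368.44

EOQ = √(2DS/H) = √(2 × 82,225 × 302 / 14)
    = √(3,547,421.43) ≈ 1,883.46 → Q = 1,883 bags
Orders/yr = 82,225/1,883 = 43.667; ordering cost = 43.667 × $302 = $13,187.44
Average inventory = 1,883/2 = 941.5; holding cost = 941.5 × $14 = $13,181.00
Total = $13,187.44 + $13,181.00 = $26,368.44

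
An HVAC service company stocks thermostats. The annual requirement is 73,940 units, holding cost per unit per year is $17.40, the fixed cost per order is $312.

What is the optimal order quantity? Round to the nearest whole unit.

1,628 units

Q* = √(2·D·S / H) = √(2·73,940·312 / 17.4) = √2,651,641.4 ≈ 1,628.39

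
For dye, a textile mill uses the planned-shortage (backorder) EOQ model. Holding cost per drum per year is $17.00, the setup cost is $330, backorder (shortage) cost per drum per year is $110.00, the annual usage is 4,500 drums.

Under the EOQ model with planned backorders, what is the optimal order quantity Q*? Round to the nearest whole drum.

449 drums

Q* = √(2DS/H) · √((H + b)/b)
   = √(2 × 4,500 × 330 / 17) · √((17 + 110) / 110)
   = 417.978 × 1.0745 ≈ 449.12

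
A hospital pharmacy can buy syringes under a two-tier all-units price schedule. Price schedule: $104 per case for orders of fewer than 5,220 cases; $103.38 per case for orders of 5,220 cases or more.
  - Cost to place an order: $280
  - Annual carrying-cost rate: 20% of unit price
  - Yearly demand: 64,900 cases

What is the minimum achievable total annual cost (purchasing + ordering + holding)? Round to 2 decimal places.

H₁ = 20%×$104 = $20.8000;  H₂ = 20%×$103.38 = $20.6760
EOQ₁ = √(2×64,900×280/20.8000) = 1,321.86  (< 5,220, feasible at tier 1)
EOQ₂ = √(2×64,900×280/20.6760) = 1,325.82  (< 5,220 → use Q = 5,220 at tier-2 price)
TC(tier 1 (EOQ₁), Q≈1,321.9) = $6,777,094.64
TC(tier 2, Q≈5,220.0) = $6,766,807.59
Minimum at tier 2: $6,766,807.59

$6,766,807.59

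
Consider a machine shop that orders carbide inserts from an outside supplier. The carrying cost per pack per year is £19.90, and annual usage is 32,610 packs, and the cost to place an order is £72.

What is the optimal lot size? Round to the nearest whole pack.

486 packs

Optimal lot size Q* = (2 × 32,610 × £72 / £19.9)^½ ≈ 485.77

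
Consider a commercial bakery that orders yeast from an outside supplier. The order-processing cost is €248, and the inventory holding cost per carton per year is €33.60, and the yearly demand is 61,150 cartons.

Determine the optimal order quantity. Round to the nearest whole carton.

2DS/H = 2·61,150·248/33.6 = 902,690.48
EOQ = √902,690.48 ≈ 950.10

950 cartons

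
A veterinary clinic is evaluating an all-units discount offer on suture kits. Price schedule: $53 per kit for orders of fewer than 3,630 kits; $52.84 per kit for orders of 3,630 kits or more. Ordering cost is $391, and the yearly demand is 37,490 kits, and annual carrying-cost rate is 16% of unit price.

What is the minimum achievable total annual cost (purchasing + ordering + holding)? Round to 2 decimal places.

H₁ = 16%×$53 = $8.4800;  H₂ = 16%×$52.84 = $8.4544
EOQ₁ = √(2×37,490×391/8.4800) = 1,859.36  (< 3,630, feasible at tier 1)
EOQ₂ = √(2×37,490×391/8.4544) = 1,862.17  (< 3,630 → use Q = 3,630 at tier-2 price)
TC(tier 1 (EOQ₁), Q≈1,859.4) = $2,002,737.36
TC(tier 2, Q≈3,630.0) = $2,000,354.52
Minimum at tier 2: $2,000,354.52

$2,000,354.52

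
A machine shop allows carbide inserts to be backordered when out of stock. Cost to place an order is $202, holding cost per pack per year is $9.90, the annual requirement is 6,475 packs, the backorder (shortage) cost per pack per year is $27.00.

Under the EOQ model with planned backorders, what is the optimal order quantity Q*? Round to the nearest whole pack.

601 packs

Q* = √(2DS/H) · √((H + b)/b)
   = √(2 × 6,475 × 202 / 9.9) · √((9.9 + 27) / 27)
   = 514.035 × 1.1690 ≈ 600.93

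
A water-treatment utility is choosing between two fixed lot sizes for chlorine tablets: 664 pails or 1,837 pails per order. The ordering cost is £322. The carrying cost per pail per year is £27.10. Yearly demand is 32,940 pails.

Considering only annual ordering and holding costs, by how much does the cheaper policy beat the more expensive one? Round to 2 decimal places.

£5,694.15

For each Q, cost = (D/Q)·S + (Q/2)·H.
TC(664) = (32,940/664)×322 + (664/2)×27.1 = £24,971.12
TC(1,837) = (32,940/1,837)×322 + (1,837/2)×27.1 = £30,665.26
|ΔTC| = |£24,971.12 − £30,665.26| = £5,694.15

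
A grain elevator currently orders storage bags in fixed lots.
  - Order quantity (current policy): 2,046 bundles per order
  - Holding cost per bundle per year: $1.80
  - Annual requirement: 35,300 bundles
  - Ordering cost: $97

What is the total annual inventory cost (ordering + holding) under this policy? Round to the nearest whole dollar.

$3,515

Ordering: D/Q × S = 35,300/2,046 × $97 = $1,673.56
Holding:  Q/2 × H = 2,046/2 × $1.8 = $1,841.40
Total = $1,673.56 + $1,841.40 = $3,514.96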